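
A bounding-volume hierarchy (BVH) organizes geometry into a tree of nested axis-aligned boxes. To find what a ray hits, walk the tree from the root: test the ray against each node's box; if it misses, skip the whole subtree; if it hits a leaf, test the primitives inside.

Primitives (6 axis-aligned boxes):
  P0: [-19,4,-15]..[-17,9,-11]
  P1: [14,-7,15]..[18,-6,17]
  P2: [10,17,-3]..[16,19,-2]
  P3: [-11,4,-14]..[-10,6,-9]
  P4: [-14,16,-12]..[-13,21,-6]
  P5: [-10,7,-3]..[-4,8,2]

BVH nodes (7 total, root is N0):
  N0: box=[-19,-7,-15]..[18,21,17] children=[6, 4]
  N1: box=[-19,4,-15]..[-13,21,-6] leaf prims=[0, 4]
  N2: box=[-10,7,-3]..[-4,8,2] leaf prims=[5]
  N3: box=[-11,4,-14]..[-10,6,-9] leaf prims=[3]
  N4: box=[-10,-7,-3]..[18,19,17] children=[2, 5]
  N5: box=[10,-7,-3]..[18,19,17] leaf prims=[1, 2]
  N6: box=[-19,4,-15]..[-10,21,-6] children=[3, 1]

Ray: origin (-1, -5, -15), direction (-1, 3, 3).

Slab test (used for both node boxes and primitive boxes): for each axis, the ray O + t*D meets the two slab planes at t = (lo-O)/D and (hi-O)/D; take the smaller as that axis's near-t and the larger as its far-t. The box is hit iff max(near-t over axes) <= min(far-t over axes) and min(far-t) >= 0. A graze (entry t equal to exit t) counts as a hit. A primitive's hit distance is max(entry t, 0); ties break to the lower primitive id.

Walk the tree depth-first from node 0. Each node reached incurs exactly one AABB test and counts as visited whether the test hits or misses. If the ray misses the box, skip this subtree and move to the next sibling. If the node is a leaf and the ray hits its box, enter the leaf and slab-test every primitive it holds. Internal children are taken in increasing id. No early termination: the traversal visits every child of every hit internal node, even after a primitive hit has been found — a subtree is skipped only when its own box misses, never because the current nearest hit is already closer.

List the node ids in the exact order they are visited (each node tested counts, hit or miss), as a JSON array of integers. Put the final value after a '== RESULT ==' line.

Walk:
N0 x:[-19,18] y:[-2/3,26/3] z:[0,32/3] -> hit [0,26/3], descend [4, 6]
  N4 x:[-19,9] y:[-2/3,8] z:[4,32/3] -> hit [4,8], descend [2, 5]
    N2 x:[3,9] y:[4,13/3] z:[4,17/3] -> hit [4,13/3] leaf, test {P5@t=4}
    N5 x:[-19,-11] y:[-2/3,8] z:[4,32/3] -> miss, prune
  N6 x:[9,18] y:[3,26/3] z:[0,3] -> miss, prune

5 AABB tests over nodes [0, 4, 2, 5, 6]; 1 leaf entered; closest P5.

== RESULT ==
[0, 4, 2, 5, 6]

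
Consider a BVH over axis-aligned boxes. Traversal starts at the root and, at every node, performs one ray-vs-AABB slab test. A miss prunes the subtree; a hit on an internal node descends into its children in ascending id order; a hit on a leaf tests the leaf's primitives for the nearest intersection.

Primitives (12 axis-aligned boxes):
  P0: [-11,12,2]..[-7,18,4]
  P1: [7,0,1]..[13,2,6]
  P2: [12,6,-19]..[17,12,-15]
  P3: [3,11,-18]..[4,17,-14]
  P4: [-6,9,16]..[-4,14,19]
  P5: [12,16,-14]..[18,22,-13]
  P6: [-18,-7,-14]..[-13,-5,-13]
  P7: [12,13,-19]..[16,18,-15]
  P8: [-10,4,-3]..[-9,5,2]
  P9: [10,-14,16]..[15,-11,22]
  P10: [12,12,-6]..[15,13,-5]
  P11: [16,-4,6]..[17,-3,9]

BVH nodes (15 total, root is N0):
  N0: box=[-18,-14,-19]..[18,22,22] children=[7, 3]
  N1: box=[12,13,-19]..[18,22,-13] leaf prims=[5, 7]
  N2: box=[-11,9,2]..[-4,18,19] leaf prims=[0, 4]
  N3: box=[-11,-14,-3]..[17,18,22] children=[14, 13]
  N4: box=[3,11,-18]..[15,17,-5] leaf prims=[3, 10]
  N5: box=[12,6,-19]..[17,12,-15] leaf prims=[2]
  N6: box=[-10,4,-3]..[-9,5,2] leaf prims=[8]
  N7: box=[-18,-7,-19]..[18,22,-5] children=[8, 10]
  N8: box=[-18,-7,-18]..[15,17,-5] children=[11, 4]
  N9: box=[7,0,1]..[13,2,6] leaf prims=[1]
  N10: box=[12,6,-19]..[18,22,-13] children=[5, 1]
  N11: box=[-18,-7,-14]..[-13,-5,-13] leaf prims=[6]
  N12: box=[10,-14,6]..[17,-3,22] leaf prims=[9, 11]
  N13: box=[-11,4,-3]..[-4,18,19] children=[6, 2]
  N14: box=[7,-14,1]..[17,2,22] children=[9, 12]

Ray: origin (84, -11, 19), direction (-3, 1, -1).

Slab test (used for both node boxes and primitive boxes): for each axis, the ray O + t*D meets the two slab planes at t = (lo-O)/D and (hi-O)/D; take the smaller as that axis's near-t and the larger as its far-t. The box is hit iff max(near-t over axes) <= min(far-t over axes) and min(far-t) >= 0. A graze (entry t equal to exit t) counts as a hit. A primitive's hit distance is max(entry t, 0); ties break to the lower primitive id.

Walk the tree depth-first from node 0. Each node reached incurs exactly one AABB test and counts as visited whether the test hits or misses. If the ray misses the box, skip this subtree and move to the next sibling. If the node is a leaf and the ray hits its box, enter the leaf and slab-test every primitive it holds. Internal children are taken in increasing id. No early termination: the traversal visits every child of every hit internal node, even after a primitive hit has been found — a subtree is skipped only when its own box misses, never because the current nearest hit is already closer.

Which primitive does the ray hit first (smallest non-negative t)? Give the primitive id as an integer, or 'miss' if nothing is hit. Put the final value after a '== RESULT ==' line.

Walk:
N0 x:[22,34] y:[-3,33] z:[-3,38] -> hit [22,33], descend [3, 7]
  N3 x:[67/3,95/3] y:[-3,29] z:[-3,22] -> miss, prune
  N7 x:[22,34] y:[4,33] z:[24,38] -> hit [24,33], descend [8, 10]
    N8 x:[23,34] y:[4,28] z:[24,37] -> hit [24,28], descend [4, 11]
      N4 x:[23,27] y:[22,28] z:[24,37] -> hit [24,27] leaf, test {P3(miss), P10@t=24}
      N11 x:[97/3,34] y:[4,6] z:[32,33] -> miss, prune
    N10 x:[22,24] y:[17,33] z:[32,38] -> miss, prune

order=[0, 3, 7, 8, 4, 11, 10]  |boxes|=7  |leaves|=1  hit=P10

== RESULT ==
10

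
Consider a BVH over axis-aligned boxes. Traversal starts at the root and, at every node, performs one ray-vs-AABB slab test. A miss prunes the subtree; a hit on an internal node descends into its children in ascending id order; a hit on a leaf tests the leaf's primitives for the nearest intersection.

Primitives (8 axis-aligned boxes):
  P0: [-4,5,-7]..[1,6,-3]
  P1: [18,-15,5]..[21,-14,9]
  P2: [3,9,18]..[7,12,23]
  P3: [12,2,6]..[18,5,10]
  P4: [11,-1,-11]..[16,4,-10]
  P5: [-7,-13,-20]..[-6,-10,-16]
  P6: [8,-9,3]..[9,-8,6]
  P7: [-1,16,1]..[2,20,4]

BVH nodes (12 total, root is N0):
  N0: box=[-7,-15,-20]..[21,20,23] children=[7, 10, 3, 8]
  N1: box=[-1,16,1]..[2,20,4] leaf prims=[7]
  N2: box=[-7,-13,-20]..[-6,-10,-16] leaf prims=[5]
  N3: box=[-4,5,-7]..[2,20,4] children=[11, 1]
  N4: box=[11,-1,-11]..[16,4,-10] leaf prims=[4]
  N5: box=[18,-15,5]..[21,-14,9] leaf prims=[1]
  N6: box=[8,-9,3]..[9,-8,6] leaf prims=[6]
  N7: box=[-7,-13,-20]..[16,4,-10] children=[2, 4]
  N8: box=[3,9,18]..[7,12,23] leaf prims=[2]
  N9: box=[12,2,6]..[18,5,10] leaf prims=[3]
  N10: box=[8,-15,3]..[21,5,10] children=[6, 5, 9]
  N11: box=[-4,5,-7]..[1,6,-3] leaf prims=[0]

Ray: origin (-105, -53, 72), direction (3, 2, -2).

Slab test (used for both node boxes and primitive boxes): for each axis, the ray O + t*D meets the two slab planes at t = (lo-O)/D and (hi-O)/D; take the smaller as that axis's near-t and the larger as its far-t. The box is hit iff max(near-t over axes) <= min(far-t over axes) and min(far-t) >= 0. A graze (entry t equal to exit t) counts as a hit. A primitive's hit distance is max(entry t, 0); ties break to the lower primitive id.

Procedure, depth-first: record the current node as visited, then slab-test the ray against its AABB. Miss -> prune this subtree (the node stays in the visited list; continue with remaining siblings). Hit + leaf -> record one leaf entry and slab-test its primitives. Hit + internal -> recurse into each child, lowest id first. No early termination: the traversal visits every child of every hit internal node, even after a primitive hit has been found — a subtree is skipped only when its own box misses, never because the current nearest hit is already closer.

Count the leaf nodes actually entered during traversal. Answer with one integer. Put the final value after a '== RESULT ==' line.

Traverse from the root:
N0 x:[98/3,42] y:[19,73/2] z:[49/2,46] -> hit [98/3,73/2], descend [3, 7, 8, 10]
  N3 x:[101/3,107/3] y:[29,73/2] z:[34,79/2] -> hit [34,107/3], descend [1, 11]
    N1 x:[104/3,107/3] y:[69/2,73/2] z:[34,71/2] -> hit [104/3,71/2] leaf, test {P7@t=104/3}
    N11 x:[101/3,106/3] y:[29,59/2] z:[75/2,79/2] -> miss, prune
  N7 x:[98/3,121/3] y:[20,57/2] z:[41,46] -> miss, prune
  N8 x:[36,112/3] y:[31,65/2] z:[49/2,27] -> miss, prune
  N10 x:[113/3,42] y:[19,29] z:[31,69/2] -> miss, prune

7 AABB tests over nodes [0, 3, 1, 11, 7, 8, 10]; 1 leaf entered; closest P7.

== RESULT ==
1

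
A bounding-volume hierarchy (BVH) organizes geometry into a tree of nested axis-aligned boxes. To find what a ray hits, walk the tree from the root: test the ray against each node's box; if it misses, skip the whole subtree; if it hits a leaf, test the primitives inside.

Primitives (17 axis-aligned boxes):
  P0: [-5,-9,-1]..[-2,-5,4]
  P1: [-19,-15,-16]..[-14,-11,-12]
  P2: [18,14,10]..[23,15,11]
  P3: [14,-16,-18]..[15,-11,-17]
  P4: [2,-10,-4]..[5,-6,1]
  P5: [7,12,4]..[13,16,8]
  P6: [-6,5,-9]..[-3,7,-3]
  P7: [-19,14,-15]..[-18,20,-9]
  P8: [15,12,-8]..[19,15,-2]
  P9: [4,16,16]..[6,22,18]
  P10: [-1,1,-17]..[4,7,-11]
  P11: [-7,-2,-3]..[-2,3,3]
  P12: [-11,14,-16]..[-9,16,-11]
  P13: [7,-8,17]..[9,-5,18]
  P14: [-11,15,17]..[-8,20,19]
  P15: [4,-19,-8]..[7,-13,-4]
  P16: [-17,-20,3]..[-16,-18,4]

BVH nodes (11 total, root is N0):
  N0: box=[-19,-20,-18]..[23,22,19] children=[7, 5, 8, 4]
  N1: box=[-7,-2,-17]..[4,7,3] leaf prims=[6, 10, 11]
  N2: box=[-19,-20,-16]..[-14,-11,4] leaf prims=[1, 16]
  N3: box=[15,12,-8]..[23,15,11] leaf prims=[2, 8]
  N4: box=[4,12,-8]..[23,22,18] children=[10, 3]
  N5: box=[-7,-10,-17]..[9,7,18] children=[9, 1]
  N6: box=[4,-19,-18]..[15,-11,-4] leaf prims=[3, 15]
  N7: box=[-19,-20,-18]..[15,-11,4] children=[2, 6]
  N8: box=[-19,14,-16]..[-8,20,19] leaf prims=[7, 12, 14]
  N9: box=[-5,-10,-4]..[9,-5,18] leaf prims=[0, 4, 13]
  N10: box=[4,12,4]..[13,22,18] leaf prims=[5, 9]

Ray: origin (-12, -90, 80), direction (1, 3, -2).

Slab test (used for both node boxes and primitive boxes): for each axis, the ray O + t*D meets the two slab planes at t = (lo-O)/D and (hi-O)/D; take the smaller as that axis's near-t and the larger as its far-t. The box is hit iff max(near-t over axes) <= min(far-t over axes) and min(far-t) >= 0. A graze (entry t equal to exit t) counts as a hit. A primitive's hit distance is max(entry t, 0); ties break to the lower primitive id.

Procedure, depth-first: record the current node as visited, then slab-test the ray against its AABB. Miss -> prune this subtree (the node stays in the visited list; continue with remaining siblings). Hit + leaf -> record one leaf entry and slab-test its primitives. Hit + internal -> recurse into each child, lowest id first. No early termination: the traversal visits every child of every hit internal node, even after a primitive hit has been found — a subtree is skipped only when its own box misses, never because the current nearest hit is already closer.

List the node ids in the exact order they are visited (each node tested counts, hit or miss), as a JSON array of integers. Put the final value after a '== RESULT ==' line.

Traverse from the root:
N0 x:[-7,35] y:[70/3,112/3] z:[61/2,49] -> hit [61/2,35], descend [4, 5, 7, 8]
  N4 x:[16,35] y:[34,112/3] z:[31,44] -> hit [34,35], descend [3, 10]
    N3 x:[27,35] y:[34,35] z:[69/2,44] -> hit [69/2,35] leaf, test {P2@t=104/3, P8(miss)}
    N10 x:[16,25] y:[34,112/3] z:[31,38] -> miss, prune
  N5 x:[5,21] y:[80/3,97/3] z:[31,97/2] -> miss, prune
  N7 x:[-7,27] y:[70/3,79/3] z:[38,49] -> miss, prune
  N8 x:[-7,4] y:[104/3,110/3] z:[61/2,48] -> miss, prune

Visited [0, 4, 3, 10, 5, 7, 8]. Tests: 7 box, 1 leaf. Nearest: P2.

== RESULT ==
[0, 4, 3, 10, 5, 7, 8]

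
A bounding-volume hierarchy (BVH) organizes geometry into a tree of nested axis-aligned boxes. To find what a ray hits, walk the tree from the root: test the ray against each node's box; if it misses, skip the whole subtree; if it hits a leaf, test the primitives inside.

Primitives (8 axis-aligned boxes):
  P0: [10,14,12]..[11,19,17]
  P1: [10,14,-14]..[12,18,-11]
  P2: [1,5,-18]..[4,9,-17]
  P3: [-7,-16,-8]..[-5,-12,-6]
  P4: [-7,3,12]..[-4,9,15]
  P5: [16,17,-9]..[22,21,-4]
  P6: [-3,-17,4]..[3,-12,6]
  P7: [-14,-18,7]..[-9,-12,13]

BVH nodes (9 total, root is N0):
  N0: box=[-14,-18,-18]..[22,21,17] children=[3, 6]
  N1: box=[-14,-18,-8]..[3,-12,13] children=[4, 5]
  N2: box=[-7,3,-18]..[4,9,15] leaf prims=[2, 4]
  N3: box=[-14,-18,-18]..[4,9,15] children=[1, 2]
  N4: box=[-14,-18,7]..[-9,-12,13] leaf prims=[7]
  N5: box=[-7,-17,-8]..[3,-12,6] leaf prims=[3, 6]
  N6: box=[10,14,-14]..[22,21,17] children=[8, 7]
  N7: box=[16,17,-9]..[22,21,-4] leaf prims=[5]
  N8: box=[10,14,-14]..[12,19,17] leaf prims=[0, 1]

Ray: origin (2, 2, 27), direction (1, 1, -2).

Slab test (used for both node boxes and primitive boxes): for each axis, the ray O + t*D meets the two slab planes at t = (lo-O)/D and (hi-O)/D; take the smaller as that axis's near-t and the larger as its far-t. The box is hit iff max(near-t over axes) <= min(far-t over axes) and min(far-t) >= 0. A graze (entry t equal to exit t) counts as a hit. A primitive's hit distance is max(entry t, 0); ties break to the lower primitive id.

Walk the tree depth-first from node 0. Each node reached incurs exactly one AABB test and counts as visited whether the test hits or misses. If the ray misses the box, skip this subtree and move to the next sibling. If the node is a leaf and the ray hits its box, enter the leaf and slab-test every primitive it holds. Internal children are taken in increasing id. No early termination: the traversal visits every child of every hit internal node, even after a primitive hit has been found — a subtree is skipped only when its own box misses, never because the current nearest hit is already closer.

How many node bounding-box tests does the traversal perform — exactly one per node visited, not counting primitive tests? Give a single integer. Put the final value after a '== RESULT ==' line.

Trace the traversal:
N0 x:[-16,20] y:[-20,19] z:[5,45/2] -> hit [5,19], descend [3, 6]
  N3 x:[-16,2] y:[-20,7] z:[6,45/2] -> miss, prune
  N6 x:[8,20] y:[12,19] z:[5,41/2] -> hit [12,19], descend [7, 8]
    N7 x:[14,20] y:[15,19] z:[31/2,18] -> hit [31/2,18] leaf, test {P5@t=31/2}
    N8 x:[8,10] y:[12,17] z:[5,41/2] -> miss, prune

5 AABB tests over nodes [0, 3, 6, 7, 8]; 1 leaf entered; closest P5.

== RESULT ==
5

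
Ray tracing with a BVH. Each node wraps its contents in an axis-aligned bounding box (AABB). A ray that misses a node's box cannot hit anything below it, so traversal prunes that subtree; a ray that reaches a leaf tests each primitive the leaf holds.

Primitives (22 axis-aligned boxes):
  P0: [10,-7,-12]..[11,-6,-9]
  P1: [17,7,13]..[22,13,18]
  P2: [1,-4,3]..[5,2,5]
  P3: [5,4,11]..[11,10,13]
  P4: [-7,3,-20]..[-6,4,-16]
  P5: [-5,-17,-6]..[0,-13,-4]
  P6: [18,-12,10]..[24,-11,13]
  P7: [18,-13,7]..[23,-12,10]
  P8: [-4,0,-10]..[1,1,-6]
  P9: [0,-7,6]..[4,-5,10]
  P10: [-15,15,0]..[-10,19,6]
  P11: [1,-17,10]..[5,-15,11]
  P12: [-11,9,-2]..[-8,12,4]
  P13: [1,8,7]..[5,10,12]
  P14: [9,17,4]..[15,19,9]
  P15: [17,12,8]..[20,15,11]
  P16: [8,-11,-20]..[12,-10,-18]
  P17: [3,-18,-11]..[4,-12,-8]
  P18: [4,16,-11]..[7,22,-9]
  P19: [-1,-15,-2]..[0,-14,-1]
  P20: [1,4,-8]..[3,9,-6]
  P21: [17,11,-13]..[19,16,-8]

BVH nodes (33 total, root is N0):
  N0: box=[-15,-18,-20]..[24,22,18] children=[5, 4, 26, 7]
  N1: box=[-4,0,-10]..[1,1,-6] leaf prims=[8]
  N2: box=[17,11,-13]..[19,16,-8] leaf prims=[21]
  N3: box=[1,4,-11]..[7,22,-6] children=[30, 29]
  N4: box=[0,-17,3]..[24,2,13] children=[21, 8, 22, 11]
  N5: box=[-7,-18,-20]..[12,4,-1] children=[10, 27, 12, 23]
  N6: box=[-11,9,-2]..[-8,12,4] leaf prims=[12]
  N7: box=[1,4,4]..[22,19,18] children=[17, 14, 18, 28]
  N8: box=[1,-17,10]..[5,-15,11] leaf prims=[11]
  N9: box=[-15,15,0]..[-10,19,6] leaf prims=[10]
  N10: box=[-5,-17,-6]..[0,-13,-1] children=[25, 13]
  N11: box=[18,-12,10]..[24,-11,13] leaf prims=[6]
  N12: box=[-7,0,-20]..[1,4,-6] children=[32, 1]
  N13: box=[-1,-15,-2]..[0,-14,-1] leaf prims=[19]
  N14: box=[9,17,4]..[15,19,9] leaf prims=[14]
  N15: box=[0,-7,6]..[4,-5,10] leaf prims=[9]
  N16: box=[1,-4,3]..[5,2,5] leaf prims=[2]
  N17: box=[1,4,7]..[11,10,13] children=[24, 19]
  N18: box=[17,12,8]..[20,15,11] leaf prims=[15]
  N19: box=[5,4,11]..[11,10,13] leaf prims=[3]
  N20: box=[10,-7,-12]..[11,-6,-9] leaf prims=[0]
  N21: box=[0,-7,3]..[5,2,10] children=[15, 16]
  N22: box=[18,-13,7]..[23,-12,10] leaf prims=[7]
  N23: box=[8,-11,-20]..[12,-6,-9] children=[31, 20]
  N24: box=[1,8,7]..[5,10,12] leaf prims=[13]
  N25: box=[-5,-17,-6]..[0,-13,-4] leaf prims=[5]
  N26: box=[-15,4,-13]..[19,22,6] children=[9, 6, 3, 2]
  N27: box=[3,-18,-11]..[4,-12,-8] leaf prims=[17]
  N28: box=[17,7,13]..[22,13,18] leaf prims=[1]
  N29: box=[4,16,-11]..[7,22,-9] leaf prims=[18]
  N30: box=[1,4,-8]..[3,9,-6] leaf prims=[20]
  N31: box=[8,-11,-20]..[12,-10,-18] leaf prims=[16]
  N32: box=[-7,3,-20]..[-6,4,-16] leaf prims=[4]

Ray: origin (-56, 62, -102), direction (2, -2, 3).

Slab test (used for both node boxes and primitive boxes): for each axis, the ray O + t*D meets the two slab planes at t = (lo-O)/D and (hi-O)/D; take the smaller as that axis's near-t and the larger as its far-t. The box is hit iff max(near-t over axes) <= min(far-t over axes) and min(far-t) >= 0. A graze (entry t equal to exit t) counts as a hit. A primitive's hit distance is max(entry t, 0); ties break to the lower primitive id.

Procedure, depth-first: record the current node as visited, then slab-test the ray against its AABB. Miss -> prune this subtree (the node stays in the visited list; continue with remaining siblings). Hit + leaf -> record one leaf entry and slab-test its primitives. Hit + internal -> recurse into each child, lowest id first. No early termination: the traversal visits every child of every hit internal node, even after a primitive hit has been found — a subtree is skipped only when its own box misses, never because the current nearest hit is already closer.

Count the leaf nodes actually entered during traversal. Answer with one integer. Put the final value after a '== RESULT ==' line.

Traverse from the root:
N0 x:[41/2,40] y:[20,40] z:[82/3,40] -> hit [82/3,40], descend [4, 5, 7, 26]
  N4 x:[28,40] y:[30,79/2] z:[35,115/3] -> hit [35,115/3], descend [8, 11, 21, 22]
    N8 x:[57/2,61/2] y:[77/2,79/2] z:[112/3,113/3] -> miss, prune
    N11 x:[37,40] y:[73/2,37] z:[112/3,115/3] -> miss, prune
    N21 x:[28,61/2] y:[30,69/2] z:[35,112/3] -> miss, prune
    N22 x:[37,79/2] y:[37,75/2] z:[109/3,112/3] -> hit [37,112/3] leaf, test {P7@t=37}
  N5 x:[49/2,34] y:[29,40] z:[82/3,101/3] -> hit [29,101/3], descend [10, 12, 23, 27]
    N10 x:[51/2,28] y:[75/2,79/2] z:[32,101/3] -> miss, prune
    N12 x:[49/2,57/2] y:[29,31] z:[82/3,32] -> miss, prune
    N23 x:[32,34] y:[34,73/2] z:[82/3,31] -> miss, prune
    N27 x:[59/2,30] y:[37,40] z:[91/3,94/3] -> miss, prune
  N7 x:[57/2,39] y:[43/2,29] z:[106/3,40] -> miss, prune
  N26 x:[41/2,75/2] y:[20,29] z:[89/3,36] -> miss, prune

13 AABB tests over nodes [0, 4, 8, 11, 21, 22, 5, 10, 12, 23, 27, 7, 26]; 1 leaf entered; closest P7.

== RESULT ==
1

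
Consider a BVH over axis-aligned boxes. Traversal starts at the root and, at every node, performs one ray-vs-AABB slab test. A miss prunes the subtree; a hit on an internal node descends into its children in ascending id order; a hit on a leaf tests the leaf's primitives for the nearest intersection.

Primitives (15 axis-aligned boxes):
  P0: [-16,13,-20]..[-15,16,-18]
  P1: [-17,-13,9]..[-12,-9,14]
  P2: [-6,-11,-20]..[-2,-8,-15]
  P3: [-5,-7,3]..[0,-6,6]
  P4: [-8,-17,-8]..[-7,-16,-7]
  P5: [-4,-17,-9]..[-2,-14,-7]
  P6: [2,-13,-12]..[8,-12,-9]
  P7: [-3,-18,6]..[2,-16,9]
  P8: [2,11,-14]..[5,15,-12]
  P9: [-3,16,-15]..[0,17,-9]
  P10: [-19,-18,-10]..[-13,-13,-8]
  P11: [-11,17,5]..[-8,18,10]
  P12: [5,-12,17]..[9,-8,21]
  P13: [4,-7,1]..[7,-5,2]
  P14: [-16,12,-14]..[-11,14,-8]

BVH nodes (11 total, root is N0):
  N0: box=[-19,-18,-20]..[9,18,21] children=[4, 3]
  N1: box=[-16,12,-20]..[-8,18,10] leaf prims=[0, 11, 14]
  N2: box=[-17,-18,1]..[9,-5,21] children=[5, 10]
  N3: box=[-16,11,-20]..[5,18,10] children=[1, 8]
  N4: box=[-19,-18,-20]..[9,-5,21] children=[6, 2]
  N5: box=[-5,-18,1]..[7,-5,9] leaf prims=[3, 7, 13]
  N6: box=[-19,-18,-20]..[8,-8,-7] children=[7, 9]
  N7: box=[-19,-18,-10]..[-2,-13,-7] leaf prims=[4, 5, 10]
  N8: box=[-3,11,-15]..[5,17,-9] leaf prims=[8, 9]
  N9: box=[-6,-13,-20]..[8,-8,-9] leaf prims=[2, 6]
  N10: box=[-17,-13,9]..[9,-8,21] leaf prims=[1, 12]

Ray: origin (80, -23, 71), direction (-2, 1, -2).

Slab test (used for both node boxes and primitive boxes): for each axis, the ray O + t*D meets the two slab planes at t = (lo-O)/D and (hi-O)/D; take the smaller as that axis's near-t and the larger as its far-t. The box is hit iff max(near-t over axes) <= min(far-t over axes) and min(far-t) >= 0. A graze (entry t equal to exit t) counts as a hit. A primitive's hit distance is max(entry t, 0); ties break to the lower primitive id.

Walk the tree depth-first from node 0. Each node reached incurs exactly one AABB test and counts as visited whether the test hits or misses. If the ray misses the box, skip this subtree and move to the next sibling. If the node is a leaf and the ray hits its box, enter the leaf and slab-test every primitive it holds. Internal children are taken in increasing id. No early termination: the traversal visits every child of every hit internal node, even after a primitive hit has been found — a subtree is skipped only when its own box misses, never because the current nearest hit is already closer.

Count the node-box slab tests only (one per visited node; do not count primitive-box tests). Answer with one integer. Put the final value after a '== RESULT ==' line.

Trace the traversal:
N0 x:[71/2,99/2] y:[5,41] z:[25,91/2] -> hit [71/2,41], descend [3, 4]
  N3 x:[75/2,48] y:[34,41] z:[61/2,91/2] -> hit [75/2,41], descend [1, 8]
    N1 x:[44,48] y:[35,41] z:[61/2,91/2] -> miss, prune
    N8 x:[75/2,83/2] y:[34,40] z:[40,43] -> hit [40,40] leaf, test {P8(miss), P9@t=40}
  N4 x:[71/2,99/2] y:[5,18] z:[25,91/2] -> miss, prune

Visited [0, 3, 1, 8, 4]. Tests: 5 box, 1 leaf. Nearest: P9.

== RESULT ==
5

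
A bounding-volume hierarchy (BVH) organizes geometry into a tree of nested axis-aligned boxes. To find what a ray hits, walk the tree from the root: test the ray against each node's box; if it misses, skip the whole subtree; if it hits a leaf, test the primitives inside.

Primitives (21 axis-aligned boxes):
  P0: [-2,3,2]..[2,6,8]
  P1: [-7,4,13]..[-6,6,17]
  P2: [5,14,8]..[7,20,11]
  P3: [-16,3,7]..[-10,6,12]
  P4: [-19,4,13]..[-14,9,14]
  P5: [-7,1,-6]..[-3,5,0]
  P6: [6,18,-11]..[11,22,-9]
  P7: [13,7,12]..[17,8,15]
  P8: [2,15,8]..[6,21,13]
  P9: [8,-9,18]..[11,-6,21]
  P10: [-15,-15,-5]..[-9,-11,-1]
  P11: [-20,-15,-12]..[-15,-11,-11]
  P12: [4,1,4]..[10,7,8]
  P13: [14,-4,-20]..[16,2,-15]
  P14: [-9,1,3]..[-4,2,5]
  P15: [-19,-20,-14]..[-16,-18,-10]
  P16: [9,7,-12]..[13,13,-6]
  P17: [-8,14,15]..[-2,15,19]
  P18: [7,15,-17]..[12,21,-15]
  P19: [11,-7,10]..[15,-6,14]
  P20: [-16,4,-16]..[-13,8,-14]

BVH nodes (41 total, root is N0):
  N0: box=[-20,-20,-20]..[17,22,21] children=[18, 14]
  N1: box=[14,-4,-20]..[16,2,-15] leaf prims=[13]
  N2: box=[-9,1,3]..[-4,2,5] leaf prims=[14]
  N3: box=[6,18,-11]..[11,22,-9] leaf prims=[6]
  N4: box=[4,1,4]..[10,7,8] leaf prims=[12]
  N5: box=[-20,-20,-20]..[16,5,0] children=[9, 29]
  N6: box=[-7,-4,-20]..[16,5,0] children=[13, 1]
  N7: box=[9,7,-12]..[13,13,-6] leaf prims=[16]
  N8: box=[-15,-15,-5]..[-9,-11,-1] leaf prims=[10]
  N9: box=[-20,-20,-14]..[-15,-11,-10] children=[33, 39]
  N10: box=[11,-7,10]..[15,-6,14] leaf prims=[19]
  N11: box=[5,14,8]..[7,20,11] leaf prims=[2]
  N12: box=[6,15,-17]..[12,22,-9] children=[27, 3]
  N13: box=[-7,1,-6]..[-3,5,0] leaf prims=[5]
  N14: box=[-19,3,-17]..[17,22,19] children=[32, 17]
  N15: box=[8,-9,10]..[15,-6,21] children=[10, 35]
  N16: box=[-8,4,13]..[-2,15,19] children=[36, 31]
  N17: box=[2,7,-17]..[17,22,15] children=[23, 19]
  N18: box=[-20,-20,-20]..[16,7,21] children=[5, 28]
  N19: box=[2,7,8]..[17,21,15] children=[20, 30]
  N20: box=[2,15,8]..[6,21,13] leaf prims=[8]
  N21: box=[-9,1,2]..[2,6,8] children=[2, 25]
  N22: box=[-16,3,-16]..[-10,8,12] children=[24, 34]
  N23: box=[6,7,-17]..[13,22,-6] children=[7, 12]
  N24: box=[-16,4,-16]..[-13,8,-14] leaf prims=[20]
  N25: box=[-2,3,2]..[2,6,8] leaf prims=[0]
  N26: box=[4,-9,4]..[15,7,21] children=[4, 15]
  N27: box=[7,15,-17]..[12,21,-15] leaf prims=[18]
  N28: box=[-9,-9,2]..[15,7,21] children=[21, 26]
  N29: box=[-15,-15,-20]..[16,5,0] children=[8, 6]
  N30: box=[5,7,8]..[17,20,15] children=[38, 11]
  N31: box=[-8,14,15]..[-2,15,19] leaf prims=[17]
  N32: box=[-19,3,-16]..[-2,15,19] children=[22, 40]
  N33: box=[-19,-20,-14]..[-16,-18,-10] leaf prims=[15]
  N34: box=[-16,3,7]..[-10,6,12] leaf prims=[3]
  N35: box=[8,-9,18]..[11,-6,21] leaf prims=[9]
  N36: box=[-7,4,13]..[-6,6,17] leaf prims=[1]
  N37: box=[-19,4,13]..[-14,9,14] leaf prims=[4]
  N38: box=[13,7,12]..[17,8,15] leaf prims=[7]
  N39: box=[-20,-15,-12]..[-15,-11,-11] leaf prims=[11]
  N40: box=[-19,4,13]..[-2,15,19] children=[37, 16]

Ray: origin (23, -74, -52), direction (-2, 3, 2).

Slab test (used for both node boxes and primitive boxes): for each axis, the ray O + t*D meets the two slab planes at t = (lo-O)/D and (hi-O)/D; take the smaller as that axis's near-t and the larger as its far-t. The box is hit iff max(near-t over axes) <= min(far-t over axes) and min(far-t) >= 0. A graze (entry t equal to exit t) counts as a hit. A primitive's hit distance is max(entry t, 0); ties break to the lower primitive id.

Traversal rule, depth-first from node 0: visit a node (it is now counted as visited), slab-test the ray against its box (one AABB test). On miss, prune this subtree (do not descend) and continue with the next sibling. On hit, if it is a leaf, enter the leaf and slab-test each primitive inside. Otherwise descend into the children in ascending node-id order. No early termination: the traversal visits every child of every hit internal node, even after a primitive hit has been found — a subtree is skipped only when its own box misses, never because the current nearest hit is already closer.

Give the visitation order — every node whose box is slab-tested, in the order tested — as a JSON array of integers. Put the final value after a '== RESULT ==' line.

Walk:
N0 x:[3,43/2] y:[18,32] z:[16,73/2] -> hit [18,43/2], descend [14, 18]
  N14 x:[3,21] y:[77/3,32] z:[35/2,71/2] -> miss, prune
  N18 x:[7/2,43/2] y:[18,27] z:[16,73/2] -> hit [18,43/2], descend [5, 28]
    N5 x:[7/2,43/2] y:[18,79/3] z:[16,26] -> hit [18,43/2], descend [9, 29]
      N9 x:[19,43/2] y:[18,21] z:[19,21] -> hit [19,21], descend [33, 39]
        N33 x:[39/2,21] y:[18,56/3] z:[19,21] -> miss, prune
        N39 x:[19,43/2] y:[59/3,21] z:[20,41/2] -> hit [20,41/2] leaf, test {P11@t=20}
      N29 x:[7/2,19] y:[59/3,79/3] z:[16,26] -> miss, prune
    N28 x:[4,16] y:[65/3,27] z:[27,73/2] -> miss, prune

Summary -> nodes [0, 14, 18, 5, 9, 33, 39, 29, 28]; box-tests=9; leaf-entries=1; first=P11

== RESULT ==
[0, 14, 18, 5, 9, 33, 39, 29, 28]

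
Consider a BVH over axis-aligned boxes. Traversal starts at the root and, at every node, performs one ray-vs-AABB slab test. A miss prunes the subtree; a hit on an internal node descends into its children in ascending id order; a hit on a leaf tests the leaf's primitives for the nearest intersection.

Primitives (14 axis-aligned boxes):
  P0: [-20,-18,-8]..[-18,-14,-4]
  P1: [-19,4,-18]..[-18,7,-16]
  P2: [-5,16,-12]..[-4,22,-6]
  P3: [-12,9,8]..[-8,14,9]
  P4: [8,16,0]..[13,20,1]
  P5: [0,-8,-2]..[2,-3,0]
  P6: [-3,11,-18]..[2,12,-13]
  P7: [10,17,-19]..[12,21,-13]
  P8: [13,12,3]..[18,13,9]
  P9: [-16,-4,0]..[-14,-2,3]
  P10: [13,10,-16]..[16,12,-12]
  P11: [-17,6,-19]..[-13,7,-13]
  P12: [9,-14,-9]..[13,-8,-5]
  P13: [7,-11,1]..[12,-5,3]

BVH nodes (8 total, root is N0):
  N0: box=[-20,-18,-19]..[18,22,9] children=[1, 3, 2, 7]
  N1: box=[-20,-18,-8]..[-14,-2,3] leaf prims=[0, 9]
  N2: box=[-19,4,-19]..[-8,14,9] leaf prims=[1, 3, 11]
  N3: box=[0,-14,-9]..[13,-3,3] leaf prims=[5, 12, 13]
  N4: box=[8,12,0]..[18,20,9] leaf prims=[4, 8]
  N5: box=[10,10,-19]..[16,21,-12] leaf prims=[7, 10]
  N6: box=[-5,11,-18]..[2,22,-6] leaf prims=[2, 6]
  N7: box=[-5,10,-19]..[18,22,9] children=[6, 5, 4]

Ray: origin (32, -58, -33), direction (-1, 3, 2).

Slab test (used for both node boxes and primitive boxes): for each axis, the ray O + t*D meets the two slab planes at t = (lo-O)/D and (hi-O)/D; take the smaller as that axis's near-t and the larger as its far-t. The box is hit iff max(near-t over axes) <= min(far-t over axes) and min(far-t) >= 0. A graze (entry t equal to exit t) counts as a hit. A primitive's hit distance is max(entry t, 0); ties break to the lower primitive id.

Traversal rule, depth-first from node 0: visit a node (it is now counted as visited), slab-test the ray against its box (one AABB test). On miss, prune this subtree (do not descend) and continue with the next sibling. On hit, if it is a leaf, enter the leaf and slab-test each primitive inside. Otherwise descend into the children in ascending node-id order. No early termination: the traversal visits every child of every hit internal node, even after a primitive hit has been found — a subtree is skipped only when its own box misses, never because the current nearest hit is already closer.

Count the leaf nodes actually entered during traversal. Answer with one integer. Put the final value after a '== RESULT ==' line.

Walk:
N0 x:[14,52] y:[40/3,80/3] z:[7,21] -> hit [14,21], descend [1, 2, 3, 7]
  N1 x:[46,52] y:[40/3,56/3] z:[25/2,18] -> miss, prune
  N2 x:[40,51] y:[62/3,24] z:[7,21] -> miss, prune
  N3 x:[19,32] y:[44/3,55/3] z:[12,18] -> miss, prune
  N7 x:[14,37] y:[68/3,80/3] z:[7,21] -> miss, prune

Summary -> nodes [0, 1, 2, 3, 7]; box-tests=5; leaf-entries=0; first=miss

== RESULT ==
0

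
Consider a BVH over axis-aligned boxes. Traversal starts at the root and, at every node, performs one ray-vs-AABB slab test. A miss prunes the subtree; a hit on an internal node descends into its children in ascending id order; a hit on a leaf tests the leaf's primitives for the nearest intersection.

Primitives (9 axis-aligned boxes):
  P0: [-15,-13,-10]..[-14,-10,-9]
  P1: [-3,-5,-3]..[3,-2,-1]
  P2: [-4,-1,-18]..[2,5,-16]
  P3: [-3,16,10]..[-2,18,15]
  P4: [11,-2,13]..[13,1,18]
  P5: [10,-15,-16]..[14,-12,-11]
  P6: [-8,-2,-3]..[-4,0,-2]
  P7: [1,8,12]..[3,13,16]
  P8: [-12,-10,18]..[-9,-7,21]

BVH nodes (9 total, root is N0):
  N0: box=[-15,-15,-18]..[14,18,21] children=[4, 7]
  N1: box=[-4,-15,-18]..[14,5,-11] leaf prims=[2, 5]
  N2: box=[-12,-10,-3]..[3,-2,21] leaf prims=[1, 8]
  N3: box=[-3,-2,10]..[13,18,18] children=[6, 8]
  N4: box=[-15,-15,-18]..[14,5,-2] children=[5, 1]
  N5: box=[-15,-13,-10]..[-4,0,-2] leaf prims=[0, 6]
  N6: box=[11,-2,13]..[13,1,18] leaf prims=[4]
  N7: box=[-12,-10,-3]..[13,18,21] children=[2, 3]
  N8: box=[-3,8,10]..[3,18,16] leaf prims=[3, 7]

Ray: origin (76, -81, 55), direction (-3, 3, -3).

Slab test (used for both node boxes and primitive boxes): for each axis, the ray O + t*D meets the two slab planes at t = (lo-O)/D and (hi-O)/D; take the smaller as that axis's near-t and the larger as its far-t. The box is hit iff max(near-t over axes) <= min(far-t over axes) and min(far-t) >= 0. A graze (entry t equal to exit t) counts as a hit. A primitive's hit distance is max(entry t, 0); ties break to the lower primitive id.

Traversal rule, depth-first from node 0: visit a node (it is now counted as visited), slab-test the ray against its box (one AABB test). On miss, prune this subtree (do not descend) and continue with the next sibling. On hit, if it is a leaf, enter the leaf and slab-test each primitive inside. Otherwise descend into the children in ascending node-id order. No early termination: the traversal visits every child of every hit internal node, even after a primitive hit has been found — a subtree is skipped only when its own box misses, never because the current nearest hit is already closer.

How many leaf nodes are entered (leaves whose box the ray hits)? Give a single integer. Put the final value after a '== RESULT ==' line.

Trace the traversal:
N0 x:[62/3,91/3] y:[22,33] z:[34/3,73/3] -> hit [22,73/3], descend [4, 7]
  N4 x:[62/3,91/3] y:[22,86/3] z:[19,73/3] -> hit [22,73/3], descend [1, 5]
    N1 x:[62/3,80/3] y:[22,86/3] z:[22,73/3] -> hit [22,73/3] leaf, test {P2(miss), P5@t=22}
    N5 x:[80/3,91/3] y:[68/3,27] z:[19,65/3] -> miss, prune
  N7 x:[21,88/3] y:[71/3,33] z:[34/3,58/3] -> miss, prune

order=[0, 4, 1, 5, 7]  |boxes|=5  |leaves|=1  hit=P5

== RESULT ==
1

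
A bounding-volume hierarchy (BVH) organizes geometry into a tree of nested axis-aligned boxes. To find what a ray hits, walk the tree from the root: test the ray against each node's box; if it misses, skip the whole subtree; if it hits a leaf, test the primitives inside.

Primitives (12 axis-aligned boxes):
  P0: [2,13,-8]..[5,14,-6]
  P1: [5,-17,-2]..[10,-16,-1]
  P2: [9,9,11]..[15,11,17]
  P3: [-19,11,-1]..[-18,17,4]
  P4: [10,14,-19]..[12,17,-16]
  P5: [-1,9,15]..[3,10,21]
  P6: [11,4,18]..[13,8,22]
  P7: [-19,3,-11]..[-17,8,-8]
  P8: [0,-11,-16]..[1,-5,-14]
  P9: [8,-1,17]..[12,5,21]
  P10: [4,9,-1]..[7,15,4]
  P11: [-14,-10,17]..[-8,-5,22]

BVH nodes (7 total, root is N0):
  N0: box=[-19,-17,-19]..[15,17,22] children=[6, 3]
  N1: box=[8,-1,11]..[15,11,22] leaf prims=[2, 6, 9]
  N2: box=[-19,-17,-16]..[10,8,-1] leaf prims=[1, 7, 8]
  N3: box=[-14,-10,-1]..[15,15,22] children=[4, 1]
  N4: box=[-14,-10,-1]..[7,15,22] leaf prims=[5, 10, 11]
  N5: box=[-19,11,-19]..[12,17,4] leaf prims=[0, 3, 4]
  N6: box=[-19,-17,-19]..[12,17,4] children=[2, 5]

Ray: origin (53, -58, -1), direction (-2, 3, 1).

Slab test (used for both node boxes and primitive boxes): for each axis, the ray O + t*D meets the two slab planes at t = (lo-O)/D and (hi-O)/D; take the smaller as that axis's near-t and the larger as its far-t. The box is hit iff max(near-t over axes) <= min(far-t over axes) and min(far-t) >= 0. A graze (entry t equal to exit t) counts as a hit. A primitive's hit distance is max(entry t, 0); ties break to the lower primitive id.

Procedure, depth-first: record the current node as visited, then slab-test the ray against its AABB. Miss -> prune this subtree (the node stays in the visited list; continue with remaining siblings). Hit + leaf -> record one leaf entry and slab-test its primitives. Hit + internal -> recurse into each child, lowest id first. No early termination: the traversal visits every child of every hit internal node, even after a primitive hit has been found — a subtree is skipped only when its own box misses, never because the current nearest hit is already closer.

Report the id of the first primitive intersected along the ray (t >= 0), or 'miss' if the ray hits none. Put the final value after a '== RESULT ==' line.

Traverse from the root:
N0 x:[19,36] y:[41/3,25] z:[-18,23] -> hit [19,23], descend [3, 6]
  N3 x:[19,67/2] y:[16,73/3] z:[0,23] -> hit [19,23], descend [1, 4]
    N1 x:[19,45/2] y:[19,23] z:[12,23] -> hit [19,45/2] leaf, test {P2(miss), P6@t=62/3, P9@t=41/2}
    N4 x:[23,67/2] y:[16,73/3] z:[0,23] -> hit [23,23] leaf, test {P5(miss), P10(miss), P11(miss)}
  N6 x:[41/2,36] y:[41/3,25] z:[-18,5] -> miss, prune

order=[0, 3, 1, 4, 6]  |boxes|=5  |leaves|=2  hit=P9

== RESULT ==
9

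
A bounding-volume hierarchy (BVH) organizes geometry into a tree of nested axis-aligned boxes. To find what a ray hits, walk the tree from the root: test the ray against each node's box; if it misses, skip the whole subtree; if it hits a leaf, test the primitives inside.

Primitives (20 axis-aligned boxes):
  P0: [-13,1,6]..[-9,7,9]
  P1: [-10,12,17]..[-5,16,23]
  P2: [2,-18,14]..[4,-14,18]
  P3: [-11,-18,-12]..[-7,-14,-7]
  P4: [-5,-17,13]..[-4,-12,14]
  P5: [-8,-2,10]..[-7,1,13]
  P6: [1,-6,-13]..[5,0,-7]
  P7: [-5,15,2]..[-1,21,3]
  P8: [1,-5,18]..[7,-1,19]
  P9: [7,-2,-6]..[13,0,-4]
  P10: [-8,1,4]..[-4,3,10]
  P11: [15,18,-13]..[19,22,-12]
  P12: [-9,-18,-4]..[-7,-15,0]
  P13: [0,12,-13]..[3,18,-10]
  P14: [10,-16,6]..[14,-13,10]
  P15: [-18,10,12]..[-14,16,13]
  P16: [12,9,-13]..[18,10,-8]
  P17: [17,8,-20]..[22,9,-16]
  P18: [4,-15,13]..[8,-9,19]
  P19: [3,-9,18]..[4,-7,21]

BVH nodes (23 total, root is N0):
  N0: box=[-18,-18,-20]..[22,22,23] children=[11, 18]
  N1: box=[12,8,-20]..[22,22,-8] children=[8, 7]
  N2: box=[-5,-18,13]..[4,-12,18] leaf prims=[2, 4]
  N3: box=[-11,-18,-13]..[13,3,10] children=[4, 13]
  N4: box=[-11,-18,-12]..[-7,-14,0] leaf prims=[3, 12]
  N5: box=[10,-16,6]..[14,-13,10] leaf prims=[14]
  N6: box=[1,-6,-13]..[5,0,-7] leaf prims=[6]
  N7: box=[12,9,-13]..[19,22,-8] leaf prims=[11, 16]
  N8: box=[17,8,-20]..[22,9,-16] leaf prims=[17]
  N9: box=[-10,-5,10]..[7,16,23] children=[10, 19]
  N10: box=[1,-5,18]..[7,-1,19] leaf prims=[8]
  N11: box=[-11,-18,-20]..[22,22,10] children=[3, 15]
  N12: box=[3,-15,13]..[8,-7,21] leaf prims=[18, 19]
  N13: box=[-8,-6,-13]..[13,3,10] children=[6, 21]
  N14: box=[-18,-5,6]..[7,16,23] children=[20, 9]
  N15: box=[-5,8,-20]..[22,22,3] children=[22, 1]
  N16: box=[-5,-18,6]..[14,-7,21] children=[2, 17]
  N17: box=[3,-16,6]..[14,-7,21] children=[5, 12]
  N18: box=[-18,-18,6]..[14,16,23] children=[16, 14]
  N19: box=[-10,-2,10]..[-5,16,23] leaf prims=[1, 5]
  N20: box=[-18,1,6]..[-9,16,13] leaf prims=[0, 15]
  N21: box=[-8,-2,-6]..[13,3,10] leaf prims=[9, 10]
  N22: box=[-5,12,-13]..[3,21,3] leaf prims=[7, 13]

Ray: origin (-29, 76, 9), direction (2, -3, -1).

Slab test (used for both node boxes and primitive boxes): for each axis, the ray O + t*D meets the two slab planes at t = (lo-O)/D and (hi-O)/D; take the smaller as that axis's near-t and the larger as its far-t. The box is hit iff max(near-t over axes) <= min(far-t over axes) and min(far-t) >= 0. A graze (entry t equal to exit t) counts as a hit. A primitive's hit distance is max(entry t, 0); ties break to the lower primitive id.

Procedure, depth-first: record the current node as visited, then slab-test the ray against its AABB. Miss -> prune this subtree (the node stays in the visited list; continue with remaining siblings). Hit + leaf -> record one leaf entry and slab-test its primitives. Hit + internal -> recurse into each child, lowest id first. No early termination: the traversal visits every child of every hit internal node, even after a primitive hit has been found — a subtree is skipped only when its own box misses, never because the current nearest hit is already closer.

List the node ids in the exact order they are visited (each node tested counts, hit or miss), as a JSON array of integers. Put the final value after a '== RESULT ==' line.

Traverse from the root:
N0 x:[11/2,51/2] y:[18,94/3] z:[-14,29] -> hit [18,51/2], descend [11, 18]
  N11 x:[9,51/2] y:[18,94/3] z:[-1,29] -> hit [18,51/2], descend [3, 15]
    N3 x:[9,21] y:[73/3,94/3] z:[-1,22] -> miss, prune
    N15 x:[12,51/2] y:[18,68/3] z:[6,29] -> hit [18,68/3], descend [1, 22]
      N1 x:[41/2,51/2] y:[18,68/3] z:[17,29] -> hit [41/2,68/3], descend [7, 8]
        N7 x:[41/2,24] y:[18,67/3] z:[17,22] -> hit [41/2,22] leaf, test {P11(miss), P16@t=22}
        N8 x:[23,51/2] y:[67/3,68/3] z:[25,29] -> miss, prune
      N22 x:[12,16] y:[55/3,64/3] z:[6,22] -> miss, prune
  N18 x:[11/2,43/2] y:[20,94/3] z:[-14,3] -> miss, prune

order=[0, 11, 3, 15, 1, 7, 8, 22, 18]  |boxes|=9  |leaves|=1  hit=P16

== RESULT ==
[0, 11, 3, 15, 1, 7, 8, 22, 18]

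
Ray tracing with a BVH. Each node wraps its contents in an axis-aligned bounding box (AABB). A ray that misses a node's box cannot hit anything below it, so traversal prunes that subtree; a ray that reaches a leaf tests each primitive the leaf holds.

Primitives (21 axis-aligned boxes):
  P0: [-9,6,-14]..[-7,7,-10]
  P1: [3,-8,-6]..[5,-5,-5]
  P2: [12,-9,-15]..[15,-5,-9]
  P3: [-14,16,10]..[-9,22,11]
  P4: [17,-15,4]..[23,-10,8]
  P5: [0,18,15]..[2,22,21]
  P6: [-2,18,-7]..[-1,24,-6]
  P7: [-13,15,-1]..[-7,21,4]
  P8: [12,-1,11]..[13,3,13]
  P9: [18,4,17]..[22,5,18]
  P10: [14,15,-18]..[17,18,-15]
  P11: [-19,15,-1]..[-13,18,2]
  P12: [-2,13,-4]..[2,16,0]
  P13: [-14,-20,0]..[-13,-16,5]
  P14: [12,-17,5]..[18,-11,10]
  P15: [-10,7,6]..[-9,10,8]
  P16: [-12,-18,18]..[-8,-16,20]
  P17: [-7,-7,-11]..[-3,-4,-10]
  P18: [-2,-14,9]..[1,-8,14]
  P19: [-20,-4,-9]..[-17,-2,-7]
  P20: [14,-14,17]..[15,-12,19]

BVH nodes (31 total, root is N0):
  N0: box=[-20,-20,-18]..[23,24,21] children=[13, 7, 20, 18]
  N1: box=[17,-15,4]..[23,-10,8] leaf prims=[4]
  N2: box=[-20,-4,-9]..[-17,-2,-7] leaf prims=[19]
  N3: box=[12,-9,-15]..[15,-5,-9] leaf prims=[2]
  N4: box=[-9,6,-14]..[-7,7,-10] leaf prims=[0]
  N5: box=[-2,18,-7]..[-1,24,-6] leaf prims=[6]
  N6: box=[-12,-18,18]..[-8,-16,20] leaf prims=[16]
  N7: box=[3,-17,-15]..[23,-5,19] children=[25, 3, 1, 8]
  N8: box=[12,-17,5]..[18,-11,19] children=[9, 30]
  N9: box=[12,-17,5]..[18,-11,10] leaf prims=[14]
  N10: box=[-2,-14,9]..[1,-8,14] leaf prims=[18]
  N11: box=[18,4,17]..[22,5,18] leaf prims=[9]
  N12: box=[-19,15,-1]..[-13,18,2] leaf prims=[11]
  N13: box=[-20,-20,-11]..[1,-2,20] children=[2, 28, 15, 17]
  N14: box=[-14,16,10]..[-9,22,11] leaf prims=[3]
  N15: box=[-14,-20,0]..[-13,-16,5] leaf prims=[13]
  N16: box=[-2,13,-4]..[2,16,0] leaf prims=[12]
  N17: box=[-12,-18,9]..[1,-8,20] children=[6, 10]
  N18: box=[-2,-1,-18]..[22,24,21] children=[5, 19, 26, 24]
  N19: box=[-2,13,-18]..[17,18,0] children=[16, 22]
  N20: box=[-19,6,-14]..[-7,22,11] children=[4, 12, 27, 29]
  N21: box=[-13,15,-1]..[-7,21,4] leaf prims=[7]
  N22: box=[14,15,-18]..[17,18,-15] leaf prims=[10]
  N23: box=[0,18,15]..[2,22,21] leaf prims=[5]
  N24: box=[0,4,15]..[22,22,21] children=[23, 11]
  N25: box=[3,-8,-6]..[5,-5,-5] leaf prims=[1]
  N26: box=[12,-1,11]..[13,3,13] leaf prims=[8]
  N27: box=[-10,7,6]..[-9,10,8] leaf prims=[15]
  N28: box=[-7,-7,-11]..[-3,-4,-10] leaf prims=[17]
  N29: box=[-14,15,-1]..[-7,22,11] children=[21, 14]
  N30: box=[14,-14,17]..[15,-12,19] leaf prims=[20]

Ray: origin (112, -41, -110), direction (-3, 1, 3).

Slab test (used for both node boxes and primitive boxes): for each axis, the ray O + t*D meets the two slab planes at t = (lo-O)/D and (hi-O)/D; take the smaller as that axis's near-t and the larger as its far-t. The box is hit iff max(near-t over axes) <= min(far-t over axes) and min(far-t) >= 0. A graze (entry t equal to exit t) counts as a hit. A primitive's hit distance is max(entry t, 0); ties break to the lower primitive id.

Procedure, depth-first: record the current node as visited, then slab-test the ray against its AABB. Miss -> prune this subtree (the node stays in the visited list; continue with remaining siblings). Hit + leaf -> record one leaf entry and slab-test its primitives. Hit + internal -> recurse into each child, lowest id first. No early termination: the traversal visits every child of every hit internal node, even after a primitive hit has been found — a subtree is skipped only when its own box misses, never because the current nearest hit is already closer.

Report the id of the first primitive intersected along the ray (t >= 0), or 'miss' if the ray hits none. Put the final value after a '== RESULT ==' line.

Traverse from the root:
N0 x:[89/3,44] y:[21,65] z:[92/3,131/3] -> hit [92/3,131/3], descend [7, 13, 18, 20]
  N7 x:[89/3,109/3] y:[24,36] z:[95/3,43] -> hit [95/3,36], descend [1, 3, 8, 25]
    N1 x:[89/3,95/3] y:[26,31] z:[38,118/3] -> miss, prune
    N3 x:[97/3,100/3] y:[32,36] z:[95/3,101/3] -> hit [97/3,100/3] leaf, test {P2@t=97/3}
    N8 x:[94/3,100/3] y:[24,30] z:[115/3,43] -> miss, prune
    N25 x:[107/3,109/3] y:[33,36] z:[104/3,35] -> miss, prune
  N13 x:[37,44] y:[21,39] z:[33,130/3] -> hit [37,39], descend [2, 15, 17, 28]
    N2 x:[43,44] y:[37,39] z:[101/3,103/3] -> miss, prune
    N15 x:[125/3,42] y:[21,25] z:[110/3,115/3] -> miss, prune
    N17 x:[37,124/3] y:[23,33] z:[119/3,130/3] -> miss, prune
    N28 x:[115/3,119/3] y:[34,37] z:[33,100/3] -> miss, prune
  N18 x:[30,38] y:[40,65] z:[92/3,131/3] -> miss, prune
  N20 x:[119/3,131/3] y:[47,63] z:[32,121/3] -> miss, prune

Visited [0, 7, 1, 3, 8, 25, 13, 2, 15, 17, 28, 18, 20]. Tests: 13 box, 1 leaf. Nearest: P2.

== RESULT ==
2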